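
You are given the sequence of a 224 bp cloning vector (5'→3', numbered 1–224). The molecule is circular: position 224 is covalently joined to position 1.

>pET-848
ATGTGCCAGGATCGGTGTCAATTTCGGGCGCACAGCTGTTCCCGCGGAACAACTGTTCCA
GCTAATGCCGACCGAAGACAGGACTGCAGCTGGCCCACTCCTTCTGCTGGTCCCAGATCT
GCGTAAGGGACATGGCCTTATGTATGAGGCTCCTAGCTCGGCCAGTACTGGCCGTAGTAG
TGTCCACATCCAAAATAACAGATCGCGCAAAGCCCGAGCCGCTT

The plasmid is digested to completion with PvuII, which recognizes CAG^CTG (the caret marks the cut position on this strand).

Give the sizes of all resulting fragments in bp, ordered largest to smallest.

PvuII sites (CAGCTG) start at positions 33, 87.
PvuII cuts after base 3 of each site, so after positions 35, 89.
Circular molecule, 2 cuts → 2 fragments:
  36–89 → 54 bp
  90–224 then 1–35 → 135 + 35 = 170 bp
Sorted largest to smallest: 170, 54 bp.

170, 54 bp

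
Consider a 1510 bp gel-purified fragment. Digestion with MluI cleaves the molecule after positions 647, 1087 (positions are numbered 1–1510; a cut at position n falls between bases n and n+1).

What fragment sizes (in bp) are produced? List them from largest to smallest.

Linear molecule, 2 cuts → 3 fragments:
  647 − 0 = 647 bp
  1087 − 647 = 440 bp
  1510 − 1087 = 423 bp
Sorted largest to smallest: 647, 440, 423 bp.

647, 440, 423 bp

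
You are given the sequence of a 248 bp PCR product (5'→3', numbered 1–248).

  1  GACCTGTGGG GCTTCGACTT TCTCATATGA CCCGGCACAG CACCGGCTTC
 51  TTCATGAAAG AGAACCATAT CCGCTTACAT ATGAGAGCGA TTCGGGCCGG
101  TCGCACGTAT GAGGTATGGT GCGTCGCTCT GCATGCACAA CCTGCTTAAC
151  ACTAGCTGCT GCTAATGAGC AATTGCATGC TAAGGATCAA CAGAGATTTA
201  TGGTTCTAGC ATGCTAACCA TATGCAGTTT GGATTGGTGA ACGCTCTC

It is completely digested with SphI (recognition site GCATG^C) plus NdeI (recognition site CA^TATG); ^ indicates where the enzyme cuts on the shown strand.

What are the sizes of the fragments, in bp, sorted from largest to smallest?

56, 54, 44, 34, 28, 25, 7 bp

SphI sites (GCATGC) start at positions 131, 175, 209.
SphI cuts after base 5 of each site (before the last base), so after positions 135, 179, 213.
NdeI sites (CATATG) start at positions 24, 78, 219.
NdeI cuts after base 2 of each site, so after positions 25, 79, 220.
Combined cut positions: 25, 79, 135, 179, 213, 220.
Linear molecule, 6 cuts → 7 fragments:
  1–25 → 25 bp
  26–79 → 54 bp
  80–135 → 56 bp
  136–179 → 44 bp
  180–213 → 34 bp
  214–220 → 7 bp
  221–248 → 28 bp
Sorted largest to smallest: 56, 54, 44, 34, 28, 25, 7 bp.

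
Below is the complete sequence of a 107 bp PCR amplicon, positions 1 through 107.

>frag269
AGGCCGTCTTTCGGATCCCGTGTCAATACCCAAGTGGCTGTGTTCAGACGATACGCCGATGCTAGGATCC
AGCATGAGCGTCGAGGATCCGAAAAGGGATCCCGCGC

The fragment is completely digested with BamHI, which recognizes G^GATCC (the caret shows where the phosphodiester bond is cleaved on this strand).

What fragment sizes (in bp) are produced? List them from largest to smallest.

52, 20, 13, 12, 10 bp

BamHI sites (GGATCC) start at positions 13, 65, 85, 97.
BamHI cuts after the first base of each site, so after positions 13, 65, 85, 97.
Linear molecule, 4 cuts → 5 fragments:
  1–13 → 13 bp
  14–65 → 52 bp
  66–85 → 20 bp
  86–97 → 12 bp
  98–107 → 10 bp
Sorted largest to smallest: 52, 20, 13, 12, 10 bp.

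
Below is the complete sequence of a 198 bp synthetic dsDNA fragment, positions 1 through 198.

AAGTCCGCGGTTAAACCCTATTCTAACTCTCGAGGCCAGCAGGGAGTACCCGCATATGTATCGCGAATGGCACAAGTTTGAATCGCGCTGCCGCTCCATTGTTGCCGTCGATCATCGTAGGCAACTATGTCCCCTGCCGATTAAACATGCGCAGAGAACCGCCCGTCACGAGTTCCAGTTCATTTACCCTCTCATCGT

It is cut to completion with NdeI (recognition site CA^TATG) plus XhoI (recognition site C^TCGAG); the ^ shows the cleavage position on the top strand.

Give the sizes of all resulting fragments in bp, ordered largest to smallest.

The NdeI site (CATATG) starts at position 53.
NdeI cuts after base 2 of each site, so after position 54.
The XhoI site (CTCGAG) starts at position 29.
XhoI cuts after the first base of each site, so after position 29.
Combined cut positions: 29, 54.
Linear molecule, 2 cuts → 3 fragments:
  1–29 → 29 bp
  30–54 → 25 bp
  55–198 → 144 bp
Sorted largest to smallest: 144, 29, 25 bp.

144, 29, 25 bp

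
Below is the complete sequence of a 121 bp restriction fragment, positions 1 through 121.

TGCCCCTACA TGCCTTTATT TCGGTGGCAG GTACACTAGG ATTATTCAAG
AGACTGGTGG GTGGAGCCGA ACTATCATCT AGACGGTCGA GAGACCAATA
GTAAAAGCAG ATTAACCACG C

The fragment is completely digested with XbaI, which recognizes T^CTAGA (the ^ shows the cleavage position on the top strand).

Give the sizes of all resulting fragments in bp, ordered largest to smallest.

78, 43 bp

The XbaI site (TCTAGA) starts at position 78.
XbaI cuts after the first base of each site, so after position 78.
Linear molecule, 1 cut → 2 fragments:
  1–78 → 78 bp
  79–121 → 43 bp
Sorted largest to smallest: 78, 43 bp.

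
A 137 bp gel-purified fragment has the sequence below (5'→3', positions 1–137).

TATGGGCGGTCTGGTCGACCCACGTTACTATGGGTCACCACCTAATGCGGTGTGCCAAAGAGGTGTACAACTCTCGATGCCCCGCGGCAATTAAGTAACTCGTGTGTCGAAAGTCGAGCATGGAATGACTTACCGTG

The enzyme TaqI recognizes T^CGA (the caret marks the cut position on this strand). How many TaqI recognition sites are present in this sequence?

TCGA occurs starting at positions 15, 74, 107, 114.
TaqI cuts at 4 sites.

4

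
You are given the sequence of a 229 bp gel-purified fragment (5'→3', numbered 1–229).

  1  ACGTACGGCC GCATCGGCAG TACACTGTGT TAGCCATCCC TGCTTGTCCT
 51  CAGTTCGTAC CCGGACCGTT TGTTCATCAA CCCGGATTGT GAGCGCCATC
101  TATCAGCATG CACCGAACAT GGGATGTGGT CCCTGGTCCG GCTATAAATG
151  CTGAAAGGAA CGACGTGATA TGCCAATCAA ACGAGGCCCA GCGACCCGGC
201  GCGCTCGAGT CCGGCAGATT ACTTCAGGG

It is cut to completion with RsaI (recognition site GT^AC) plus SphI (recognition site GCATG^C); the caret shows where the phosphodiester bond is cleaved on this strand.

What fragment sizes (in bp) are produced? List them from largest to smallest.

119, 52, 37, 17, 4 bp

RsaI sites (GTAC) start at positions 3, 20, 57.
RsaI cuts after base 2 of each site, so after positions 4, 21, 58.
The SphI site (GCATGC) starts at position 106.
SphI cuts after base 5 of each site (before the last base), so after position 110.
Combined cut positions: 4, 21, 58, 110.
Linear molecule, 4 cuts → 5 fragments:
  1–4 → 4 bp
  5–21 → 17 bp
  22–58 → 37 bp
  59–110 → 52 bp
  111–229 → 119 bp
Sorted largest to smallest: 119, 52, 37, 17, 4 bp.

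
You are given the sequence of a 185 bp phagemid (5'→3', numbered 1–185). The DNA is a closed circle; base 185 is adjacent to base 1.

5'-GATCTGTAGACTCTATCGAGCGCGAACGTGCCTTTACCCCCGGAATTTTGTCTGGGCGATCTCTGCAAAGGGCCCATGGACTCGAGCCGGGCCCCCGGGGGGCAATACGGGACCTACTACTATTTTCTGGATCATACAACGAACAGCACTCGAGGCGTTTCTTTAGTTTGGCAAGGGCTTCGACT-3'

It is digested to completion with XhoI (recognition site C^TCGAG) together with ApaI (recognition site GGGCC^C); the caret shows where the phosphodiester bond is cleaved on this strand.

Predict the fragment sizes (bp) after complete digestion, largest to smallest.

XhoI sites (CTCGAG) start at positions 81, 149.
XhoI cuts after the first base of each site, so after positions 81, 149.
ApaI sites (GGGCCC) start at positions 70, 89.
ApaI cuts after base 5 of each site (before the last base), so after positions 74, 93.
Combined cut positions: 74, 81, 93, 149.
Circular molecule, 4 cuts → 4 fragments:
  75–81 → 7 bp
  82–93 → 12 bp
  94–149 → 56 bp
  150–185 then 1–74 → 36 + 74 = 110 bp
Sorted largest to smallest: 110, 56, 12, 7 bp.

110, 56, 12, 7 bp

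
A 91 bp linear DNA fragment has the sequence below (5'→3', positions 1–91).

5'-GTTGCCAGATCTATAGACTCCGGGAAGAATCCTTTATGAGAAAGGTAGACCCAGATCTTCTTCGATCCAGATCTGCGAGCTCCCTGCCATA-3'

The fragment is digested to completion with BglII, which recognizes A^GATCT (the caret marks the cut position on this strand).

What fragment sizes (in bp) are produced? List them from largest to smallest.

46, 22, 16, 7 bp

BglII sites (AGATCT) start at positions 7, 53, 69.
BglII cuts after the first base of each site, so after positions 7, 53, 69.
Linear molecule, 3 cuts → 4 fragments:
  1–7 → 7 bp
  8–53 → 46 bp
  54–69 → 16 bp
  70–91 → 22 bp
Sorted largest to smallest: 46, 22, 16, 7 bp.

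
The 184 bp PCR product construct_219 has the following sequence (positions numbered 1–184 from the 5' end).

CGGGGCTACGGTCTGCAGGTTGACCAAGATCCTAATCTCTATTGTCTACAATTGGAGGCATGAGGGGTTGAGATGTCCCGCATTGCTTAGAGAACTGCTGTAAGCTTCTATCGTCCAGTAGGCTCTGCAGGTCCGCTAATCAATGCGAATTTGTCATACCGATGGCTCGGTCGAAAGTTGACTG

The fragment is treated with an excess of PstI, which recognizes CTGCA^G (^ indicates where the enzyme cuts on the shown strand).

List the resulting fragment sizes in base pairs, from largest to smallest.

112, 55, 17 bp

PstI sites (CTGCAG) start at positions 13, 125.
PstI cuts after base 5 of each site (before the last base), so after positions 17, 129.
Linear molecule, 2 cuts → 3 fragments:
  1–17 → 17 bp
  18–129 → 112 bp
  130–184 → 55 bp
Sorted largest to smallest: 112, 55, 17 bp.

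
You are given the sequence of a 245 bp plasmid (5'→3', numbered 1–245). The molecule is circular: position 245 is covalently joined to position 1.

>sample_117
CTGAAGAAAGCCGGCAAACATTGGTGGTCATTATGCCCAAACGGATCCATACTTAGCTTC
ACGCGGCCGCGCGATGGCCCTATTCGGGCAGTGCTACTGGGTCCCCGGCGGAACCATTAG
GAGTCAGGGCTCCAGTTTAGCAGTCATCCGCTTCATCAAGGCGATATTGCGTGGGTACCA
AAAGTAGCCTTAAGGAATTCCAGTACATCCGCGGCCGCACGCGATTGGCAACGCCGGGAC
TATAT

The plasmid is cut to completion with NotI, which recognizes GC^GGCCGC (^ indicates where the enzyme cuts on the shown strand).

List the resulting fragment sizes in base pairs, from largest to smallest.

148, 97 bp

NotI sites (GCGGCCGC) start at positions 63, 211.
NotI cuts after base 2 of each site, so after positions 64, 212.
Circular molecule, 2 cuts → 2 fragments:
  65–212 → 148 bp
  213–245 then 1–64 → 33 + 64 = 97 bp
Sorted largest to smallest: 148, 97 bp.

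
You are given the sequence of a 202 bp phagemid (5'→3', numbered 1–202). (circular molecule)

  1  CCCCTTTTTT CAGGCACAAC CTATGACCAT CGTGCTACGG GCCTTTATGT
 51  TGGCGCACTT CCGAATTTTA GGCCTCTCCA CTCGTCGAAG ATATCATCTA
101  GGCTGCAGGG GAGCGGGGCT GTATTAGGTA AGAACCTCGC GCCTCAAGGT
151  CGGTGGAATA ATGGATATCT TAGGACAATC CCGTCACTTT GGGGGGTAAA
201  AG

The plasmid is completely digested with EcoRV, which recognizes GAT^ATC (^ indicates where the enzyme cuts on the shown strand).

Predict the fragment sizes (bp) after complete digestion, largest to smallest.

EcoRV sites (GATATC) start at positions 90, 164.
EcoRV cuts after base 3 of each site, so after positions 92, 166.
Circular molecule, 2 cuts → 2 fragments:
  93–166 → 74 bp
  167–202 then 1–92 → 36 + 92 = 128 bp
Sorted largest to smallest: 128, 74 bp.

128, 74 bp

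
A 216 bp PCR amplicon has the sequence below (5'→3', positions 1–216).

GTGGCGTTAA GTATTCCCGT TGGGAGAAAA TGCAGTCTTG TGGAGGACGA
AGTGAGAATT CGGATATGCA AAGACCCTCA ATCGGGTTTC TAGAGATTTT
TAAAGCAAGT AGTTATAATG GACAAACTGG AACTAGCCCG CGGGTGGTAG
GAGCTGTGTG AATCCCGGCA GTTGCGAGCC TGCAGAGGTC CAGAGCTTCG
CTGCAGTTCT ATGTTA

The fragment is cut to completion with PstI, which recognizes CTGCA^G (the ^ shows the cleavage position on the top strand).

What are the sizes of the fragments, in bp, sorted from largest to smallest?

PstI sites (CTGCAG) start at positions 180, 201.
PstI cuts after base 5 of each site (before the last base), so after positions 184, 205.
Linear molecule, 2 cuts → 3 fragments:
  1–184 → 184 bp
  185–205 → 21 bp
  206–216 → 11 bp
Sorted largest to smallest: 184, 21, 11 bp.

184, 21, 11 bp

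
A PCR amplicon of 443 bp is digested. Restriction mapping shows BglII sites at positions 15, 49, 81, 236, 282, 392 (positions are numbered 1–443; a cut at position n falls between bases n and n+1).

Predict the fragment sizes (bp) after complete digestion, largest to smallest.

Linear molecule, 6 cuts → 7 fragments:
  15 − 0 = 15 bp
  49 − 15 = 34 bp
  81 − 49 = 32 bp
  236 − 81 = 155 bp
  282 − 236 = 46 bp
  392 − 282 = 110 bp
  443 − 392 = 51 bp
Sorted largest to smallest: 155, 110, 51, 46, 34, 32, 15 bp.

155, 110, 51, 46, 34, 32, 15 bp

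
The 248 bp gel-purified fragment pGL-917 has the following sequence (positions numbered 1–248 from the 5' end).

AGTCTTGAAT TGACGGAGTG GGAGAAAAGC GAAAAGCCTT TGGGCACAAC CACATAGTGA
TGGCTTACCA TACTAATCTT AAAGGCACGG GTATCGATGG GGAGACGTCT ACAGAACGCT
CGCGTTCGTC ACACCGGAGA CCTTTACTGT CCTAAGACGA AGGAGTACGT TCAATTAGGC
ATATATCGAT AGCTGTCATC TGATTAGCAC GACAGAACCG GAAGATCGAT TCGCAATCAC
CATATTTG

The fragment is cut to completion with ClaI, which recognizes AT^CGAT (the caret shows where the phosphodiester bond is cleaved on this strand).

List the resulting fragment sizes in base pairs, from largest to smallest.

94, 92, 40, 22 bp

ClaI sites (ATCGAT) start at positions 93, 185, 225.
ClaI cuts after base 2 of each site, so after positions 94, 186, 226.
Linear molecule, 3 cuts → 4 fragments:
  1–94 → 94 bp
  95–186 → 92 bp
  187–226 → 40 bp
  227–248 → 22 bp
Sorted largest to smallest: 94, 92, 40, 22 bp.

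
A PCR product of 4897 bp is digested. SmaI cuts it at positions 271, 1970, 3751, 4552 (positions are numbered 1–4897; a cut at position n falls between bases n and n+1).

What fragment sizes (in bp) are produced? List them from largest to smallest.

1781, 1699, 801, 345, 271 bp

Linear molecule, 4 cuts → 5 fragments:
  271 − 0 = 271 bp
  1970 − 271 = 1699 bp
  3751 − 1970 = 1781 bp
  4552 − 3751 = 801 bp
  4897 − 4552 = 345 bp
Sorted largest to smallest: 1781, 1699, 801, 345, 271 bp.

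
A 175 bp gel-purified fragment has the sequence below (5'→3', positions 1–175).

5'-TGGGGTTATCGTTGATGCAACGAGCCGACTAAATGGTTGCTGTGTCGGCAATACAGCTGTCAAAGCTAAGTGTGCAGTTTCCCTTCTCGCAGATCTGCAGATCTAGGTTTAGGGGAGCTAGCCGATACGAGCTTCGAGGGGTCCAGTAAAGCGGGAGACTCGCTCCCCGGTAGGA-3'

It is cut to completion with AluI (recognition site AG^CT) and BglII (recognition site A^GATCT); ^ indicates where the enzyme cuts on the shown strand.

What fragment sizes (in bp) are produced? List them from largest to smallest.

AluI sites (AGCT) start at positions 55, 64, 116, 130.
AluI cuts after base 2 of each site, so after positions 56, 65, 117, 131.
BglII sites (AGATCT) start at positions 91, 99.
BglII cuts after the first base of each site, so after positions 91, 99.
Combined cut positions: 56, 65, 91, 99, 117, 131.
Linear molecule, 6 cuts → 7 fragments:
  1–56 → 56 bp
  57–65 → 9 bp
  66–91 → 26 bp
  92–99 → 8 bp
  100–117 → 18 bp
  118–131 → 14 bp
  132–175 → 44 bp
Sorted largest to smallest: 56, 44, 26, 18, 14, 9, 8 bp.

56, 44, 26, 18, 14, 9, 8 bp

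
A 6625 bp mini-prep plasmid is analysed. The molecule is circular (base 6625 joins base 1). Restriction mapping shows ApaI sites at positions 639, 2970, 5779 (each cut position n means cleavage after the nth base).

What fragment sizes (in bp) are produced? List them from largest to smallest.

2809, 2331, 1485 bp

Circular molecule, 3 cuts → 3 fragments:
  2970 − 639 = 2331 bp
  5779 − 2970 = 2809 bp
  wrap: 6625 − 5779 + 639 = 1485 bp
Sorted largest to smallest: 2809, 2331, 1485 bp.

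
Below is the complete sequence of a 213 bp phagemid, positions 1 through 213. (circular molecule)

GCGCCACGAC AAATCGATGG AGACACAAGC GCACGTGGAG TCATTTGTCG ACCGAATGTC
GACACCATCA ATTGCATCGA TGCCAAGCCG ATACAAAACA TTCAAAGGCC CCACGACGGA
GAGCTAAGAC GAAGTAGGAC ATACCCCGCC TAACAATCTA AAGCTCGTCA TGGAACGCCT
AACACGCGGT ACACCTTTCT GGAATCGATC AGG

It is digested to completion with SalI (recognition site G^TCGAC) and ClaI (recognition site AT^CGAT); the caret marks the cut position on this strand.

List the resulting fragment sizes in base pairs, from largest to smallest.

128, 33, 22, 19, 11 bp

SalI sites (GTCGAC) start at positions 47, 58.
SalI cuts after the first base of each site, so after positions 47, 58.
ClaI sites (ATCGAT) start at positions 13, 76, 204.
ClaI cuts after base 2 of each site, so after positions 14, 77, 205.
Combined cut positions: 14, 47, 58, 77, 205.
Circular molecule, 5 cuts → 5 fragments:
  15–47 → 33 bp
  48–58 → 11 bp
  59–77 → 19 bp
  78–205 → 128 bp
  206–213 then 1–14 → 8 + 14 = 22 bp
Sorted largest to smallest: 128, 33, 22, 19, 11 bp.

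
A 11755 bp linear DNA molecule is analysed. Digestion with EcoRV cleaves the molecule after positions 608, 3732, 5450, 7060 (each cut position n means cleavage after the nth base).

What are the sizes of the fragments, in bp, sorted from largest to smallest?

4695, 3124, 1718, 1610, 608 bp

Linear molecule, 4 cuts → 5 fragments:
  608 − 0 = 608 bp
  3732 − 608 = 3124 bp
  5450 − 3732 = 1718 bp
  7060 − 5450 = 1610 bp
  11755 − 7060 = 4695 bp
Sorted largest to smallest: 4695, 3124, 1718, 1610, 608 bp.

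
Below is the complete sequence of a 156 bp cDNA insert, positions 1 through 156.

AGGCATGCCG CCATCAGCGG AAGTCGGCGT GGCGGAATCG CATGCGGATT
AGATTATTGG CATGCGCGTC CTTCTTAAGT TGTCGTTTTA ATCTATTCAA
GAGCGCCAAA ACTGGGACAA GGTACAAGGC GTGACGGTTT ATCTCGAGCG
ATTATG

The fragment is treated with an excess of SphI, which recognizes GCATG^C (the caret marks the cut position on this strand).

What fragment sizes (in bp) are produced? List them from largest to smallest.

92, 37, 20, 7 bp

SphI sites (GCATGC) start at positions 3, 40, 60.
SphI cuts after base 5 of each site (before the last base), so after positions 7, 44, 64.
Linear molecule, 3 cuts → 4 fragments:
  1–7 → 7 bp
  8–44 → 37 bp
  45–64 → 20 bp
  65–156 → 92 bp
Sorted largest to smallest: 92, 37, 20, 7 bp.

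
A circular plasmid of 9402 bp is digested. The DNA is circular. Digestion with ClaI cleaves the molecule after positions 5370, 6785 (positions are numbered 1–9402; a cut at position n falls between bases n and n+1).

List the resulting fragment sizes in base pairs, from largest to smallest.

Circular molecule, 2 cuts → 2 fragments:
  6785 − 5370 = 1415 bp
  wrap: 9402 − 6785 + 5370 = 7987 bp
Sorted largest to smallest: 7987, 1415 bp.

7987, 1415 bp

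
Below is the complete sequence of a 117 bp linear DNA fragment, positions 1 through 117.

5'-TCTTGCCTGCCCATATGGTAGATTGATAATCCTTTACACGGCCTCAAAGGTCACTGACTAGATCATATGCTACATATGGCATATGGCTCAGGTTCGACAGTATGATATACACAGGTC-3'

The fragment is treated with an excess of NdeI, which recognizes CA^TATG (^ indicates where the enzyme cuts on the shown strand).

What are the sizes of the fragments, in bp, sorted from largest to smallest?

52, 36, 13, 9, 7 bp

NdeI sites (CATATG) start at positions 12, 64, 73, 80.
NdeI cuts after base 2 of each site, so after positions 13, 65, 74, 81.
Linear molecule, 4 cuts → 5 fragments:
  1–13 → 13 bp
  14–65 → 52 bp
  66–74 → 9 bp
  75–81 → 7 bp
  82–117 → 36 bp
Sorted largest to smallest: 52, 36, 13, 9, 7 bp.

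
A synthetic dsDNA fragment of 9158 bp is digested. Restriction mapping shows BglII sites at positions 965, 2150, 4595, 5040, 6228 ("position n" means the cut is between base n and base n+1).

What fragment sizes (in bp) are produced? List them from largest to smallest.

Linear molecule, 5 cuts → 6 fragments:
  965 − 0 = 965 bp
  2150 − 965 = 1185 bp
  4595 − 2150 = 2445 bp
  5040 − 4595 = 445 bp
  6228 − 5040 = 1188 bp
  9158 − 6228 = 2930 bp
Sorted largest to smallest: 2930, 2445, 1188, 1185, 965, 445 bp.

2930, 2445, 1188, 1185, 965, 445 bp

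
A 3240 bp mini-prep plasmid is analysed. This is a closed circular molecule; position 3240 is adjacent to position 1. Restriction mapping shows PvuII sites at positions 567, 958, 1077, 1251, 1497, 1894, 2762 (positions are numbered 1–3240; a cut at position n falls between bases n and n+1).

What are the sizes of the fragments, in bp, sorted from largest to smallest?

1045, 868, 397, 391, 246, 174, 119 bp

Circular molecule, 7 cuts → 7 fragments:
  958 − 567 = 391 bp
  1077 − 958 = 119 bp
  1251 − 1077 = 174 bp
  1497 − 1251 = 246 bp
  1894 − 1497 = 397 bp
  2762 − 1894 = 868 bp
  wrap: 3240 − 2762 + 567 = 1045 bp
Sorted largest to smallest: 1045, 868, 397, 391, 246, 174, 119 bp.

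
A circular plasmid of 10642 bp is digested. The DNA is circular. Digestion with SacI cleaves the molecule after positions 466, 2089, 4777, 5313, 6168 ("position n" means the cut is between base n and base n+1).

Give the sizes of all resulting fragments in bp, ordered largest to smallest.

Circular molecule, 5 cuts → 5 fragments:
  2089 − 466 = 1623 bp
  4777 − 2089 = 2688 bp
  5313 − 4777 = 536 bp
  6168 − 5313 = 855 bp
  wrap: 10642 − 6168 + 466 = 4940 bp
Sorted largest to smallest: 4940, 2688, 1623, 855, 536 bp.

4940, 2688, 1623, 855, 536 bp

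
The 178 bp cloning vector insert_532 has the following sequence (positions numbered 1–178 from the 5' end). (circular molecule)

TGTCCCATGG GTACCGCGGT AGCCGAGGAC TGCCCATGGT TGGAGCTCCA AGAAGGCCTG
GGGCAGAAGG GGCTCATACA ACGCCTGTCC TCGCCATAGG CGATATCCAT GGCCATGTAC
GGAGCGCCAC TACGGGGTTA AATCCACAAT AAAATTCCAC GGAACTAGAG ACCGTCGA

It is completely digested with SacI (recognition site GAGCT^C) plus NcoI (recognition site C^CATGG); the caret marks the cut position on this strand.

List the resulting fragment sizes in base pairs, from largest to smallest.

The SacI site (GAGCTC) starts at position 43.
SacI cuts after base 5 of each site (before the last base), so after position 47.
NcoI sites (CCATGG) start at positions 5, 34, 107.
NcoI cuts after the first base of each site, so after positions 5, 34, 107.
Combined cut positions: 5, 34, 47, 107.
Circular molecule, 4 cuts → 4 fragments:
  6–34 → 29 bp
  35–47 → 13 bp
  48–107 → 60 bp
  108–178 then 1–5 → 71 + 5 = 76 bp
Sorted largest to smallest: 76, 60, 29, 13 bp.

76, 60, 29, 13 bp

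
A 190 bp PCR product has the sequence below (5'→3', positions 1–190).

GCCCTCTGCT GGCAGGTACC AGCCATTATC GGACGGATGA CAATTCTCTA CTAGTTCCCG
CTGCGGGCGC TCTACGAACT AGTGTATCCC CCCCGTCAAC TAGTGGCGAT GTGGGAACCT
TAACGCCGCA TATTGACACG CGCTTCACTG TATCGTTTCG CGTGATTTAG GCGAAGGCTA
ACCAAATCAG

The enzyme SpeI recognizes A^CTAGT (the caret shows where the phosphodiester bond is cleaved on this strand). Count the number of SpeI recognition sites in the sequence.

3

ACTAGT occurs starting at positions 50, 78, 99.
SpeI cuts at 3 sites.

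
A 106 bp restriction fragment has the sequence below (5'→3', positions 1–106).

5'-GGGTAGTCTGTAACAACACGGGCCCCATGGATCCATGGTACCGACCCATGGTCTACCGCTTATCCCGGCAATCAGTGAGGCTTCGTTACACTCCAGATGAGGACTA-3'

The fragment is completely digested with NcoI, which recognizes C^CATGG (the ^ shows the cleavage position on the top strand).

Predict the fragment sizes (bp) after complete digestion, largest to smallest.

NcoI sites (CCATGG) start at positions 25, 33, 46.
NcoI cuts after the first base of each site, so after positions 25, 33, 46.
Linear molecule, 3 cuts → 4 fragments:
  1–25 → 25 bp
  26–33 → 8 bp
  34–46 → 13 bp
  47–106 → 60 bp
Sorted largest to smallest: 60, 25, 13, 8 bp.

60, 25, 13, 8 bp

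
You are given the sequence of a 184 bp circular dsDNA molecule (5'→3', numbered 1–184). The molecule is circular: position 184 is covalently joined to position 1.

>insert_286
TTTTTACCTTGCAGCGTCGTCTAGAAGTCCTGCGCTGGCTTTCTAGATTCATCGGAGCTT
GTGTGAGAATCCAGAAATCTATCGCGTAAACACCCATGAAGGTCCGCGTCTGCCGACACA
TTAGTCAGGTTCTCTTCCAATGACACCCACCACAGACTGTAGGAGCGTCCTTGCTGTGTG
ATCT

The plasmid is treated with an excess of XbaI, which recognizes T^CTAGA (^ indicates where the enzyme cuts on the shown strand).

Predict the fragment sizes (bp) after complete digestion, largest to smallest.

XbaI sites (TCTAGA) start at positions 20, 42.
XbaI cuts after the first base of each site, so after positions 20, 42.
Circular molecule, 2 cuts → 2 fragments:
  21–42 → 22 bp
  43–184 then 1–20 → 142 + 20 = 162 bp
Sorted largest to smallest: 162, 22 bp.

162, 22 bp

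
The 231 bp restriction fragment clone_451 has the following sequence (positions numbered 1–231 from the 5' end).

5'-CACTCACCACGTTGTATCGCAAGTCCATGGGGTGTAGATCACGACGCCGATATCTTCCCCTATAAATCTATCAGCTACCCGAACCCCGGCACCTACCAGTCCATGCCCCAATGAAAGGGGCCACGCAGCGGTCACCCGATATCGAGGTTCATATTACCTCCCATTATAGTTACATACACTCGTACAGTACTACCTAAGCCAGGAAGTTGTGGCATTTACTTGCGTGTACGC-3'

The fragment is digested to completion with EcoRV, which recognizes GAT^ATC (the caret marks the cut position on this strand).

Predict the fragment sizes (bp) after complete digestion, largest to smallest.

EcoRV sites (GATATC) start at positions 49, 138.
EcoRV cuts after base 3 of each site, so after positions 51, 140.
Linear molecule, 2 cuts → 3 fragments:
  1–51 → 51 bp
  52–140 → 89 bp
  141–231 → 91 bp
Sorted largest to smallest: 91, 89, 51 bp.

91, 89, 51 bp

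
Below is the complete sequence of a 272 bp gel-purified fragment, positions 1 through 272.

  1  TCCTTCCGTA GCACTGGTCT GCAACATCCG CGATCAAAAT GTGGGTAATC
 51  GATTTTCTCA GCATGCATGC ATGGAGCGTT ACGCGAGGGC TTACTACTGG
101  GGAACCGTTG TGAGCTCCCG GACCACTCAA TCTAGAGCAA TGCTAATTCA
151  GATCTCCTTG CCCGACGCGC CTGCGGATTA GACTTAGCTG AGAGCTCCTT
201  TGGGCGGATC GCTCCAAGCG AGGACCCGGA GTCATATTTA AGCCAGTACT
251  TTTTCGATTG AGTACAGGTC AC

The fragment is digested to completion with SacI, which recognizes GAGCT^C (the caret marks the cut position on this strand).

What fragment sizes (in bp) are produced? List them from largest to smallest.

116, 80, 76 bp

SacI sites (GAGCTC) start at positions 112, 192.
SacI cuts after base 5 of each site (before the last base), so after positions 116, 196.
Linear molecule, 2 cuts → 3 fragments:
  1–116 → 116 bp
  117–196 → 80 bp
  197–272 → 76 bp
Sorted largest to smallest: 116, 80, 76 bp.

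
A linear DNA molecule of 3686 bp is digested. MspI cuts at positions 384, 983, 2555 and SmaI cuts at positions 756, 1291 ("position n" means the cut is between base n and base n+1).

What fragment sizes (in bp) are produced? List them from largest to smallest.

Combined cut positions (sorted): 384, 756, 983, 1291, 2555.
Linear molecule, 5 cuts → 6 fragments:
  384 − 0 = 384 bp
  756 − 384 = 372 bp
  983 − 756 = 227 bp
  1291 − 983 = 308 bp
  2555 − 1291 = 1264 bp
  3686 − 2555 = 1131 bp
Sorted largest to smallest: 1264, 1131, 384, 372, 308, 227 bp.

1264, 1131, 384, 372, 308, 227 bp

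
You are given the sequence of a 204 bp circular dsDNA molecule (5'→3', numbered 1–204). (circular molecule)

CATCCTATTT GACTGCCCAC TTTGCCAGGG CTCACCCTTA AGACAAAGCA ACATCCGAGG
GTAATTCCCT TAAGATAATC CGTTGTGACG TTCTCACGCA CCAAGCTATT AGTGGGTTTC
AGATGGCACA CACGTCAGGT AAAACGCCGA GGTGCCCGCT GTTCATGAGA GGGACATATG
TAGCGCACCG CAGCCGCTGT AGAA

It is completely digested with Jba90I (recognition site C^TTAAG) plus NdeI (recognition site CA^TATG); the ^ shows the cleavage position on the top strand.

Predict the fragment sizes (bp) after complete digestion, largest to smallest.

107, 65, 32 bp

Jba90I sites (CTTAAG) start at positions 37, 69.
Jba90I cuts after the first base of each site, so after positions 37, 69.
The NdeI site (CATATG) starts at position 175.
NdeI cuts after base 2 of each site, so after position 176.
Combined cut positions: 37, 69, 176.
Circular molecule, 3 cuts → 3 fragments:
  38–69 → 32 bp
  70–176 → 107 bp
  177–204 then 1–37 → 28 + 37 = 65 bp
Sorted largest to smallest: 107, 65, 32 bp.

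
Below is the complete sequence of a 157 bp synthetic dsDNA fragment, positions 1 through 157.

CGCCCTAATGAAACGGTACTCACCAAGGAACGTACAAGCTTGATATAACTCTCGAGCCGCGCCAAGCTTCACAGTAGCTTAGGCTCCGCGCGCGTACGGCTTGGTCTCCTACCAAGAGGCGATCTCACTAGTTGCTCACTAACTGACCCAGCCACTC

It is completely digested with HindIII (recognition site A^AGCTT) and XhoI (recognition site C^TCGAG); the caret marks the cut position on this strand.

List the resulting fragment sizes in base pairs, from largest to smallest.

93, 36, 15, 13 bp

HindIII sites (AAGCTT) start at positions 36, 64.
HindIII cuts after the first base of each site, so after positions 36, 64.
The XhoI site (CTCGAG) starts at position 51.
XhoI cuts after the first base of each site, so after position 51.
Combined cut positions: 36, 51, 64.
Linear molecule, 3 cuts → 4 fragments:
  1–36 → 36 bp
  37–51 → 15 bp
  52–64 → 13 bp
  65–157 → 93 bp
Sorted largest to smallest: 93, 36, 15, 13 bp.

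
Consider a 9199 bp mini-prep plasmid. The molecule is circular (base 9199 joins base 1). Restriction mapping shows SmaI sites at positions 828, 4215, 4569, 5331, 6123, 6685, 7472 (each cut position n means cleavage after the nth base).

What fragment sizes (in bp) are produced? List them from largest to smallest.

Circular molecule, 7 cuts → 7 fragments:
  4215 − 828 = 3387 bp
  4569 − 4215 = 354 bp
  5331 − 4569 = 762 bp
  6123 − 5331 = 792 bp
  6685 − 6123 = 562 bp
  7472 − 6685 = 787 bp
  wrap: 9199 − 7472 + 828 = 2555 bp
Sorted largest to smallest: 3387, 2555, 792, 787, 762, 562, 354 bp.

3387, 2555, 792, 787, 762, 562, 354 bp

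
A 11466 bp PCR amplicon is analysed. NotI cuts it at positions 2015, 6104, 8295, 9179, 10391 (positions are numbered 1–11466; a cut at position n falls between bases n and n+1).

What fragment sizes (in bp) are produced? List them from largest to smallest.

4089, 2191, 2015, 1212, 1075, 884 bp

Linear molecule, 5 cuts → 6 fragments:
  2015 − 0 = 2015 bp
  6104 − 2015 = 4089 bp
  8295 − 6104 = 2191 bp
  9179 − 8295 = 884 bp
  10391 − 9179 = 1212 bp
  11466 − 10391 = 1075 bp
Sorted largest to smallest: 4089, 2191, 2015, 1212, 1075, 884 bp.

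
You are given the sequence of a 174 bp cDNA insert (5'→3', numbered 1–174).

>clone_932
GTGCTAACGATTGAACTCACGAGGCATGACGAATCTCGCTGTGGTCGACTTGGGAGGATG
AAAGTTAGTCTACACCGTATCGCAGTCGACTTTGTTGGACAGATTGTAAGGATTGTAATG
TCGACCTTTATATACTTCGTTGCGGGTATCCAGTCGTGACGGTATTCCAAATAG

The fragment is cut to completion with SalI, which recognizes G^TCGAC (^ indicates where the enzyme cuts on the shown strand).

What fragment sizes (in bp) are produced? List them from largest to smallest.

54, 44, 41, 35 bp

SalI sites (GTCGAC) start at positions 44, 85, 120.
SalI cuts after the first base of each site, so after positions 44, 85, 120.
Linear molecule, 3 cuts → 4 fragments:
  1–44 → 44 bp
  45–85 → 41 bp
  86–120 → 35 bp
  121–174 → 54 bp
Sorted largest to smallest: 54, 44, 41, 35 bp.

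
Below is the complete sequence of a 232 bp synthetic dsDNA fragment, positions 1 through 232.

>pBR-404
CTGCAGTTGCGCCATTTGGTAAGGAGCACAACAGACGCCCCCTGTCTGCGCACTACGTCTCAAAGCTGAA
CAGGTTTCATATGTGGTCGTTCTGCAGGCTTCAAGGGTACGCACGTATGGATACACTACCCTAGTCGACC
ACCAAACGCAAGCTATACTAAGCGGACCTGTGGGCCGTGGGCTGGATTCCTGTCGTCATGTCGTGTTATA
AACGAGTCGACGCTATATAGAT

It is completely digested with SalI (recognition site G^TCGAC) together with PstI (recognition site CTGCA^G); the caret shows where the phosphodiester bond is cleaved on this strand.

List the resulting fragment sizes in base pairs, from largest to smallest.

91, 82, 38, 16, 5 bp

SalI sites (GTCGAC) start at positions 134, 216.
SalI cuts after the first base of each site, so after positions 134, 216.
PstI sites (CTGCAG) start at positions 1, 92.
PstI cuts after base 5 of each site (before the last base), so after positions 5, 96.
Combined cut positions: 5, 96, 134, 216.
Linear molecule, 4 cuts → 5 fragments:
  1–5 → 5 bp
  6–96 → 91 bp
  97–134 → 38 bp
  135–216 → 82 bp
  217–232 → 16 bp
Sorted largest to smallest: 91, 82, 38, 16, 5 bp.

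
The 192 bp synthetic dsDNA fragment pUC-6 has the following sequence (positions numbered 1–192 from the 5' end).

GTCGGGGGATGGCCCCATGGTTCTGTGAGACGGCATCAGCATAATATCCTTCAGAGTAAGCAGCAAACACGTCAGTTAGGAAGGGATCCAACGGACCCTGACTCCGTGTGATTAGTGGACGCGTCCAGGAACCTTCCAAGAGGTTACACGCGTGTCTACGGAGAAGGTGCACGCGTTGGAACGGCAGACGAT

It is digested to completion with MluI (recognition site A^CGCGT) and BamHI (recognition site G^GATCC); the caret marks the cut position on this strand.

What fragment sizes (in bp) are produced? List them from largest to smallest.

84, 35, 29, 23, 21 bp

MluI sites (ACGCGT) start at positions 119, 148, 171.
MluI cuts after the first base of each site, so after positions 119, 148, 171.
The BamHI site (GGATCC) starts at position 84.
BamHI cuts after the first base of each site, so after position 84.
Combined cut positions: 84, 119, 148, 171.
Linear molecule, 4 cuts → 5 fragments:
  1–84 → 84 bp
  85–119 → 35 bp
  120–148 → 29 bp
  149–171 → 23 bp
  172–192 → 21 bp
Sorted largest to smallest: 84, 35, 29, 23, 21 bp.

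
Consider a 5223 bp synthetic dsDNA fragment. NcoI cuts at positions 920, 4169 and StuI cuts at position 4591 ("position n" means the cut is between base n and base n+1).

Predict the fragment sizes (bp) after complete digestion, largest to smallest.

3249, 920, 632, 422 bp

Combined cut positions (sorted): 920, 4169, 4591.
Linear molecule, 3 cuts → 4 fragments:
  920 − 0 = 920 bp
  4169 − 920 = 3249 bp
  4591 − 4169 = 422 bp
  5223 − 4591 = 632 bp
Sorted largest to smallest: 3249, 920, 632, 422 bp.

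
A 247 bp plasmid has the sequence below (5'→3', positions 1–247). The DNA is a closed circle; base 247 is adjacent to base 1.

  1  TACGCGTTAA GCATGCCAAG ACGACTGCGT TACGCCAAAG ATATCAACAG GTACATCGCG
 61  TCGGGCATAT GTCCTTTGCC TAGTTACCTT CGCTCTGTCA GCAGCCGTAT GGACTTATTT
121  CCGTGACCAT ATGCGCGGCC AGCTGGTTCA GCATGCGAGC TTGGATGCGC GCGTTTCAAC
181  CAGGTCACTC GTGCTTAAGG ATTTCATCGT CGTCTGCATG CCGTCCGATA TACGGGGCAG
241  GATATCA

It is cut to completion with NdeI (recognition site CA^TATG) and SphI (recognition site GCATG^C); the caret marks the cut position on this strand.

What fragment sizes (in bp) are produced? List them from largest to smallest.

65, 62, 52, 42, 26 bp

NdeI sites (CATATG) start at positions 66, 128.
NdeI cuts after base 2 of each site, so after positions 67, 129.
SphI sites (GCATGC) start at positions 11, 151, 216.
SphI cuts after base 5 of each site (before the last base), so after positions 15, 155, 220.
Combined cut positions: 15, 67, 129, 155, 220.
Circular molecule, 5 cuts → 5 fragments:
  16–67 → 52 bp
  68–129 → 62 bp
  130–155 → 26 bp
  156–220 → 65 bp
  221–247 then 1–15 → 27 + 15 = 42 bp
Sorted largest to smallest: 65, 62, 52, 42, 26 bp.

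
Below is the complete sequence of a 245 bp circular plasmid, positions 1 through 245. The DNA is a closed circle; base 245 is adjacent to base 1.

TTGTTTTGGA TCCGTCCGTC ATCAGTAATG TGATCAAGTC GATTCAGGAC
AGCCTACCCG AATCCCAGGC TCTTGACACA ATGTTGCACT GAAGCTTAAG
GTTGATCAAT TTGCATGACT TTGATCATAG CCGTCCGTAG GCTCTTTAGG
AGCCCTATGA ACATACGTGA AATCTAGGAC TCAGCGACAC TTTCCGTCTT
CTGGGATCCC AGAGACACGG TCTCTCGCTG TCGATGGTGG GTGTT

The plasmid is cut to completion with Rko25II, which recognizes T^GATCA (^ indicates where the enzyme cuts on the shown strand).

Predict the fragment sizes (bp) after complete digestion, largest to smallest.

154, 72, 19 bp

Rko25II sites (TGATCA) start at positions 31, 103, 122.
Rko25II cuts after the first base of each site, so after positions 31, 103, 122.
Circular molecule, 3 cuts → 3 fragments:
  32–103 → 72 bp
  104–122 → 19 bp
  123–245 then 1–31 → 123 + 31 = 154 bp
Sorted largest to smallest: 154, 72, 19 bp.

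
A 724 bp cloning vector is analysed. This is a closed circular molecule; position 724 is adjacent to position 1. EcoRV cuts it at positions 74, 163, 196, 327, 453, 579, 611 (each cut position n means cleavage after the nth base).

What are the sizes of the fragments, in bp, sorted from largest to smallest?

Circular molecule, 7 cuts → 7 fragments:
  163 − 74 = 89 bp
  196 − 163 = 33 bp
  327 − 196 = 131 bp
  453 − 327 = 126 bp
  579 − 453 = 126 bp
  611 − 579 = 32 bp
  wrap: 724 − 611 + 74 = 187 bp
Sorted largest to smallest: 187, 131, 126, 126, 89, 33, 32 bp.

187, 131, 126, 126, 89, 33, 32 bp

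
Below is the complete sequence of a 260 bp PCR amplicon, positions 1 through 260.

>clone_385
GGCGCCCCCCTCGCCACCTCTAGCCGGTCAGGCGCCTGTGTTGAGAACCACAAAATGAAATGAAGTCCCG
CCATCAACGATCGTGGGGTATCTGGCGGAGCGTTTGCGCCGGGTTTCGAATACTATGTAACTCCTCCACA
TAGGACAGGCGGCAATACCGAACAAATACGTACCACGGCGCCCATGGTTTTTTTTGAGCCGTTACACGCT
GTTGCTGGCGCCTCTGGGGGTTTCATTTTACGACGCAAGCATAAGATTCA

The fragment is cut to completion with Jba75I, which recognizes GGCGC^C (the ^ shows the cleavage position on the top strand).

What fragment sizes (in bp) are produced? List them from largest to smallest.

146, 40, 39, 30, 5 bp

Jba75I sites (GGCGCC) start at positions 1, 31, 177, 217.
Jba75I cuts after base 5 of each site (before the last base), so after positions 5, 35, 181, 221.
Linear molecule, 4 cuts → 5 fragments:
  1–5 → 5 bp
  6–35 → 30 bp
  36–181 → 146 bp
  182–221 → 40 bp
  222–260 → 39 bp
Sorted largest to smallest: 146, 40, 39, 30, 5 bp.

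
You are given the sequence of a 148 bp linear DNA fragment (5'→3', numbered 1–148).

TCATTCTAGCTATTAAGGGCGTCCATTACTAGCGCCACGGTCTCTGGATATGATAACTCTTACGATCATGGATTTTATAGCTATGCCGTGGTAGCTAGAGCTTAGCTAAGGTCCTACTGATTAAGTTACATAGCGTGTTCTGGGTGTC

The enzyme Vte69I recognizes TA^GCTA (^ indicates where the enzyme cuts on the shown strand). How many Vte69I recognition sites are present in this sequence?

TAGCTA occurs starting at positions 7, 78, 92, 103.
Vte69I cuts at 4 sites.

4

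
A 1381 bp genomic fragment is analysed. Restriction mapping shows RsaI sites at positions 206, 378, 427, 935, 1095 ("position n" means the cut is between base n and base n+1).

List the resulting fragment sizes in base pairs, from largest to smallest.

508, 286, 206, 172, 160, 49 bp

Linear molecule, 5 cuts → 6 fragments:
  206 − 0 = 206 bp
  378 − 206 = 172 bp
  427 − 378 = 49 bp
  935 − 427 = 508 bp
  1095 − 935 = 160 bp
  1381 − 1095 = 286 bp
Sorted largest to smallest: 508, 286, 206, 172, 160, 49 bp.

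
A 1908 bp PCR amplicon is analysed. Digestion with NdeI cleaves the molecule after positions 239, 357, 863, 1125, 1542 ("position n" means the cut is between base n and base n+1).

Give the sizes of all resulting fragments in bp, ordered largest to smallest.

Linear molecule, 5 cuts → 6 fragments:
  239 − 0 = 239 bp
  357 − 239 = 118 bp
  863 − 357 = 506 bp
  1125 − 863 = 262 bp
  1542 − 1125 = 417 bp
  1908 − 1542 = 366 bp
Sorted largest to smallest: 506, 417, 366, 262, 239, 118 bp.

506, 417, 366, 262, 239, 118 bp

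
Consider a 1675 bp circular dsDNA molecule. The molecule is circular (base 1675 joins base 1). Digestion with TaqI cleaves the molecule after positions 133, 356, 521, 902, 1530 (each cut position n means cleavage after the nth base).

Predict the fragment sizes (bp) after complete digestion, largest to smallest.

628, 381, 278, 223, 165 bp

Circular molecule, 5 cuts → 5 fragments:
  356 − 133 = 223 bp
  521 − 356 = 165 bp
  902 − 521 = 381 bp
  1530 − 902 = 628 bp
  wrap: 1675 − 1530 + 133 = 278 bp
Sorted largest to smallest: 628, 381, 278, 223, 165 bp.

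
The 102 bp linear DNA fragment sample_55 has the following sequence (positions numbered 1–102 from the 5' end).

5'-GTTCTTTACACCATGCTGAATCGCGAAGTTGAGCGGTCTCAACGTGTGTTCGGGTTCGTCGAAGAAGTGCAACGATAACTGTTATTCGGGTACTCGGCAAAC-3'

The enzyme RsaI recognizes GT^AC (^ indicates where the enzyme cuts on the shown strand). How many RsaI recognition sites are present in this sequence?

GTAC occurs starting at position 90.
RsaI cuts at 1 site.

1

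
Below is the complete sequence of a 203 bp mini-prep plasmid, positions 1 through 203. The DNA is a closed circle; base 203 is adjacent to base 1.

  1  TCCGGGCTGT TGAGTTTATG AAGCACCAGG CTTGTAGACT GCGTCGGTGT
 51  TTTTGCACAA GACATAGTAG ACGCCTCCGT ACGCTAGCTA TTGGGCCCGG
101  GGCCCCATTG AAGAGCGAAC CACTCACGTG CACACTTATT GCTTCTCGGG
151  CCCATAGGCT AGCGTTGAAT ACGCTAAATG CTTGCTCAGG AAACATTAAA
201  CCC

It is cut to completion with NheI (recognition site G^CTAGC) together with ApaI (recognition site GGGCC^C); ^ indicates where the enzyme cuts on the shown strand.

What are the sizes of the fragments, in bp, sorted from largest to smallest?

NheI sites (GCTAGC) start at positions 83, 158.
NheI cuts after the first base of each site, so after positions 83, 158.
ApaI sites (GGGCCC) start at positions 93, 100, 148.
ApaI cuts after base 5 of each site (before the last base), so after positions 97, 104, 152.
Combined cut positions: 83, 97, 104, 152, 158.
Circular molecule, 5 cuts → 5 fragments:
  84–97 → 14 bp
  98–104 → 7 bp
  105–152 → 48 bp
  153–158 → 6 bp
  159–203 then 1–83 → 45 + 83 = 128 bp
Sorted largest to smallest: 128, 48, 14, 7, 6 bp.

128, 48, 14, 7, 6 bp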